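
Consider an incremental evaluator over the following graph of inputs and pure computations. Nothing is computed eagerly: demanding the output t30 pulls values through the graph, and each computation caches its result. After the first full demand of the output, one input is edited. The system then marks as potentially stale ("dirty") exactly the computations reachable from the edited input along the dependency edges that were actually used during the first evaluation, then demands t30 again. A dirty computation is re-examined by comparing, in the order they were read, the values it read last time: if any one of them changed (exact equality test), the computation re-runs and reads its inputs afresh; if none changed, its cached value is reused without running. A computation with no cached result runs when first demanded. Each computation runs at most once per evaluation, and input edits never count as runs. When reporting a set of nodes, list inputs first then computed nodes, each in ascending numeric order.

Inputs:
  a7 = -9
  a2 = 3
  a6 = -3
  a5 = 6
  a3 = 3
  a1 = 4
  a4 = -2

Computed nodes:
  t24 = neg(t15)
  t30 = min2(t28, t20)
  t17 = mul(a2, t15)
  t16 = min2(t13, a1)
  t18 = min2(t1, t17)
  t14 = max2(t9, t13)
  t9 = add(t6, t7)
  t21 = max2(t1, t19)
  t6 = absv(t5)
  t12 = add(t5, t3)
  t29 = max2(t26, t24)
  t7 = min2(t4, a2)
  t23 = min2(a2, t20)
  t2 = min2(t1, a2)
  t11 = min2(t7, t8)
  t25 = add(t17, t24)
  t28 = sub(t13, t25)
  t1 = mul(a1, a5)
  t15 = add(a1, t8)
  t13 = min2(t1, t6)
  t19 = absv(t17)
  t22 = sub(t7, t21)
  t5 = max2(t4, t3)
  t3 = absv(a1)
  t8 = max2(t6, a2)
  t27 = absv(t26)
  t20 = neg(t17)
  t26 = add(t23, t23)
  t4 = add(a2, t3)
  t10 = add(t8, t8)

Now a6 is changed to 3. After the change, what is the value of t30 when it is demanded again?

t30 now evaluates to -33.
The important point: nothing the output needs ever reads a6, so the edit is invisible to it.

Initial pass — values computed on the first demand:
  t1 = mul(4, 6) = 24
  t3 = absv(4) = 4
  t4 = add(3, 4) = 7
  t5 = max2(7, 4) = 7
  t6 = absv(7) = 7
  t8 = max2(7, 3) = 7
  t13 = min2(24, 7) = 7
  t15 = add(4, 7) = 11
  t17 = mul(3, 11) = 33
  t20 = neg(33) = -33
  t24 = neg(11) = -11
  t25 = add(33, -11) = 22
  t28 = sub(7, 22) = -15
  t30 = min2(-15, -33) = -33

Second demand — change propagation:
  no demanded computation ever read a6, so the edit dirties nothing and nothing runs.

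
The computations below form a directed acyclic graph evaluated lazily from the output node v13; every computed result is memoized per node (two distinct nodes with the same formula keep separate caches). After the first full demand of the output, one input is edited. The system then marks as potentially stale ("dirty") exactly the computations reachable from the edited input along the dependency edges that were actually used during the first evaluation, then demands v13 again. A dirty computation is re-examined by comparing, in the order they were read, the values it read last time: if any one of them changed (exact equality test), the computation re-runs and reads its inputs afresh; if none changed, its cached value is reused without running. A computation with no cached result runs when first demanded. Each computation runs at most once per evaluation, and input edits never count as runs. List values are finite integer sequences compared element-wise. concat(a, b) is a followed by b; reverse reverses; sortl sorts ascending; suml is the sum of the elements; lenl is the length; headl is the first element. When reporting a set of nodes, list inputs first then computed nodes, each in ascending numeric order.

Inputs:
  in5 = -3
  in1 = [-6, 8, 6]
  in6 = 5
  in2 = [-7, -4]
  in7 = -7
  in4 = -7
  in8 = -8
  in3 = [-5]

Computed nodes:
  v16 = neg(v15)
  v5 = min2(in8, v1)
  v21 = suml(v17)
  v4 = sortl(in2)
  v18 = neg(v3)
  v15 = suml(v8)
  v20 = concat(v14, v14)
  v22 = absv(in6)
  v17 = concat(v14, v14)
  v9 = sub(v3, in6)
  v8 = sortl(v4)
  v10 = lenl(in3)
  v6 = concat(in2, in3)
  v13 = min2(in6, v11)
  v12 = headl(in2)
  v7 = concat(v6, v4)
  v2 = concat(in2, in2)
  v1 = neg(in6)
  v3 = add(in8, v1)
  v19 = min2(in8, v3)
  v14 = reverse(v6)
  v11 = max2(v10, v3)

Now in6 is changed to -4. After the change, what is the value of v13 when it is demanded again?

First demand of the output computes:
  v1 = neg(5) = -5
  v3 = add(-8, -5) = -13
  v10 = lenl([-5]) = 1
  v11 = max2(1, -13) = 1
  v13 = min2(5, 1) = 1

After the edit, cleaning proceeds:
  v1: a read changed (in6 5->-4) — executes, giving 4.
  v3: a read changed (v1 -5->4) — executes, giving -4.
  v11: a read changed (v3 -13->-4) — executes, giving 1 — identical to its old value.
  v13: a read changed (in6 5->-4) — executes, giving -4.

Demanding v13 again yields -4.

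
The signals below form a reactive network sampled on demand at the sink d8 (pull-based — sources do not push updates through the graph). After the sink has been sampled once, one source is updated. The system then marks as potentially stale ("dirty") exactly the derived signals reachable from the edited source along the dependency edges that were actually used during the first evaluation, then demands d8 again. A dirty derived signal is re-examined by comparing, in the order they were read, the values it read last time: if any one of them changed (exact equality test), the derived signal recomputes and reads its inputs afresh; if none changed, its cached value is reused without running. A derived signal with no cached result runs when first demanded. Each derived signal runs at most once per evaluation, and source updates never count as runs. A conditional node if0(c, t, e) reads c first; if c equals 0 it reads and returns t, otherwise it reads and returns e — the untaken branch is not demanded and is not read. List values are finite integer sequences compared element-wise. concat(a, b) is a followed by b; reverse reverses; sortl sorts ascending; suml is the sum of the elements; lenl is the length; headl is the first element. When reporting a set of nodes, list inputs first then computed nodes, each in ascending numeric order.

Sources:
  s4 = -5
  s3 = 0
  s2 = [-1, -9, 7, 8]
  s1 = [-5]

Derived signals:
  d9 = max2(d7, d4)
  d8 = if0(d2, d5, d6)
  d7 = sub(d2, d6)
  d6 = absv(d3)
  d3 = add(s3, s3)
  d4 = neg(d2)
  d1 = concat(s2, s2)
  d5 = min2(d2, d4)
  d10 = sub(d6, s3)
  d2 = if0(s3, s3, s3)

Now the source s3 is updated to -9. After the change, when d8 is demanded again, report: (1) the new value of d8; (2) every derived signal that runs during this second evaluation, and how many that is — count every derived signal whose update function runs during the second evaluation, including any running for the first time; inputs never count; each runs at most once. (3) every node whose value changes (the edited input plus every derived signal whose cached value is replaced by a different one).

d8 now evaluates to 18.
Run set: d2, d3, d6, d8 (4 run).
Changed values: s3, d2, d8.
The important point: the flipped condition redirects demand; d4, d5 are left stale, never re-checked.

Initial pass — values computed on the first demand:
  d2 = if0(s3=0 -> then branch s3) = 0
  d4 = neg(0) = 0
  d5 = min2(0, 0) = 0
  d8 = if0(d2=0 -> then branch d5) = 0

Second demand — change propagation:
  d2: re-runs because s3 0->-9; s3 0->-9; new result -9.
  d3: newly demanded (no cache) — executes and yields -18.
  d4: dirty yet unreached — the second evaluation never asks for it.
  d5: dirty yet unreached — the second evaluation never asks for it.
  d6: newly demanded (no cache) — executes and yields 18.
  d8: re-runs because d2 0->-9; new result 18.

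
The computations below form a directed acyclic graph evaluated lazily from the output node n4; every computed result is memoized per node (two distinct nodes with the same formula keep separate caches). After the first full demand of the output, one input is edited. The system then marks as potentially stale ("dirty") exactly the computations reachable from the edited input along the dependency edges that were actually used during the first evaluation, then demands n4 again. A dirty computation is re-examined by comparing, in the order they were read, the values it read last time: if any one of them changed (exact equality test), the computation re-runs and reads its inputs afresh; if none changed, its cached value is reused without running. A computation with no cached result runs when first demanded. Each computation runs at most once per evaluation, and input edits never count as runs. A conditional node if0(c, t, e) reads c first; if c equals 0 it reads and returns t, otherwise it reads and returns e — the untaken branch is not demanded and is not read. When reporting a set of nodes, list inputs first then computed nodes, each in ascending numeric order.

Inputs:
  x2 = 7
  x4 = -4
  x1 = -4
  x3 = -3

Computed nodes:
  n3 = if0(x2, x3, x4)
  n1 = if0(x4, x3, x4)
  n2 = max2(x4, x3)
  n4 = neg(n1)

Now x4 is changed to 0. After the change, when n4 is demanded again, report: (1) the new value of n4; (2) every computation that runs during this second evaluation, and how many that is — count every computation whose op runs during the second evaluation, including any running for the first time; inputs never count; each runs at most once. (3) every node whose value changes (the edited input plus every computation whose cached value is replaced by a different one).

Demanding n4 again yields 3.
2 computations run: n1, n4.
The nodes whose values change: x4, n1, n4.

First demand of the output computes:
  n1 = if0(x4=-4 -> else branch x4) = -4
  n4 = neg(-4) = 4

After the edit, cleaning proceeds:
  n1: a read changed (x4 -4->0; x4 -4->0) — executes, giving -3.
  n4: a read changed (n1 -4->-3) — executes, giving 3.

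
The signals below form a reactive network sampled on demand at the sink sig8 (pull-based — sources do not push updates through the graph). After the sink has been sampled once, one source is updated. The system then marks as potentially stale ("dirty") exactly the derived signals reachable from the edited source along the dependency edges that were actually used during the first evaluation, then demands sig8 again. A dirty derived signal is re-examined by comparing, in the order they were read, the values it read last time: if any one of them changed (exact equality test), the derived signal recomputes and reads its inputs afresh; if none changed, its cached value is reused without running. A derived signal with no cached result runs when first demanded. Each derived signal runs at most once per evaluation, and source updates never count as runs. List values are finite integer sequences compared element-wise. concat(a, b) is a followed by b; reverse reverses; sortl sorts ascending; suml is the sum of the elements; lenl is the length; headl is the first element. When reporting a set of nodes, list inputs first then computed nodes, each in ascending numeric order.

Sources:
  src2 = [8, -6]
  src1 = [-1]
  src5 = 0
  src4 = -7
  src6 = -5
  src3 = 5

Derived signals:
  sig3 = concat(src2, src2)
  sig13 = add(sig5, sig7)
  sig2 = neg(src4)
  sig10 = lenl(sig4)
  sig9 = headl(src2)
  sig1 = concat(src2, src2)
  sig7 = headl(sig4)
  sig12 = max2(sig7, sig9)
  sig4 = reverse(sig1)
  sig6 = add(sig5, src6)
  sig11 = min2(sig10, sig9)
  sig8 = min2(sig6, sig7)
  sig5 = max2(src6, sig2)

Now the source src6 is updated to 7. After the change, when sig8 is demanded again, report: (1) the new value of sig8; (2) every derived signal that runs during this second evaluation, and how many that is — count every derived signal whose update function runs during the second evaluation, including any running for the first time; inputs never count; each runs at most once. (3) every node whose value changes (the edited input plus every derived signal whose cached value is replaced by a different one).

sig8 now evaluates to -6.
Run set: sig5, sig6, sig8 (3 run).
Changed values: src6, sig6.

Initial pass — values computed on the first demand:
  sig1 = concat([8, -6], [8, -6]) = [8, -6, 8, -6]
  sig2 = neg(-7) = 7
  sig4 = reverse([8, -6, 8, -6]) = [-6, 8, -6, 8]
  sig5 = max2(-5, 7) = 7
  sig6 = add(7, -5) = 2
  sig7 = headl([-6, 8, -6, 8]) = -6
  sig8 = min2(2, -6) = -6

Second demand — change propagation:
  sig5: re-runs because src6 -5->7; new result 7 (unchanged).
  sig6: re-runs because src6 -5->7; new result 14.
  sig8: re-runs because sig6 2->14; new result -6 (unchanged).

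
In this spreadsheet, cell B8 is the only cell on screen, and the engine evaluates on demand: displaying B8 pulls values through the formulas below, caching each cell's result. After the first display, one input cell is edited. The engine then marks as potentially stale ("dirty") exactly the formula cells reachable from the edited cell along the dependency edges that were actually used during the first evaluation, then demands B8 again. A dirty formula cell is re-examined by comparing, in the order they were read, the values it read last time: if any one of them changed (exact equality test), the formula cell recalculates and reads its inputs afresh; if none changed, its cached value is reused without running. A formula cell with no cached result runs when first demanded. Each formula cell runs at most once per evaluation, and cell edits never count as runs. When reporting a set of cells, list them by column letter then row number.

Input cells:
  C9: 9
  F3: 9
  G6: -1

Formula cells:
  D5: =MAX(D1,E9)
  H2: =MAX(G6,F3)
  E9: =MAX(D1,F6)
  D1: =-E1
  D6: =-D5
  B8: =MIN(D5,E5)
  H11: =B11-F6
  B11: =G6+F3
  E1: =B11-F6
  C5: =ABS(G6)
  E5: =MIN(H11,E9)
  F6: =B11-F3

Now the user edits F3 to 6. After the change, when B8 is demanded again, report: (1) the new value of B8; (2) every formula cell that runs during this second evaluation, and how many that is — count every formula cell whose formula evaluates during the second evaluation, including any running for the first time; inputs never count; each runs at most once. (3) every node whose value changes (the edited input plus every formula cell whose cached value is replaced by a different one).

Initial pass — values computed on the first demand:
  B11 = -1 + 9 = 8
  F6 = 8 - 9 = -1
  E1 = 8 - -1 = 9
  D1 = -(9) = -9
  E9 = MAX(-9, -1) = -1
  D5 = MAX(-9, -1) = -1
  H11 = 8 - -1 = 9
  E5 = MIN(9, -1) = -1
  B8 = MIN(-1, -1) = -1

Second demand — change propagation:
  B11: re-runs because F3 9->6; new result 5.
  F6: re-runs because B11 8->5; F3 9->6; new result -1 (unchanged).
  E1: re-runs because B11 8->5; new result 6.
  D1: re-runs because E1 9->6; new result -6.
  E9: re-runs because D1 -9->-6; new result -1 (unchanged).
  D5: re-runs because D1 -9->-6; new result -1 (unchanged).
  H11: re-runs because B11 8->5; new result 6.
  E5: re-runs because H11 9->6; new result -1 (unchanged).
  B8: re-examined; everything it read last time is the same (D5 unchanged, E5 unchanged) — cache -1 kept, no run.

The important point: at B8 every value read last time is unchanged, so the dirty flag clears without a run.

B8 now evaluates to -1.
Run set: B11, D1, D5, E1, E5, E9, F6, H11 (8 run).
Changed values: B11, D1, E1, F3, H11.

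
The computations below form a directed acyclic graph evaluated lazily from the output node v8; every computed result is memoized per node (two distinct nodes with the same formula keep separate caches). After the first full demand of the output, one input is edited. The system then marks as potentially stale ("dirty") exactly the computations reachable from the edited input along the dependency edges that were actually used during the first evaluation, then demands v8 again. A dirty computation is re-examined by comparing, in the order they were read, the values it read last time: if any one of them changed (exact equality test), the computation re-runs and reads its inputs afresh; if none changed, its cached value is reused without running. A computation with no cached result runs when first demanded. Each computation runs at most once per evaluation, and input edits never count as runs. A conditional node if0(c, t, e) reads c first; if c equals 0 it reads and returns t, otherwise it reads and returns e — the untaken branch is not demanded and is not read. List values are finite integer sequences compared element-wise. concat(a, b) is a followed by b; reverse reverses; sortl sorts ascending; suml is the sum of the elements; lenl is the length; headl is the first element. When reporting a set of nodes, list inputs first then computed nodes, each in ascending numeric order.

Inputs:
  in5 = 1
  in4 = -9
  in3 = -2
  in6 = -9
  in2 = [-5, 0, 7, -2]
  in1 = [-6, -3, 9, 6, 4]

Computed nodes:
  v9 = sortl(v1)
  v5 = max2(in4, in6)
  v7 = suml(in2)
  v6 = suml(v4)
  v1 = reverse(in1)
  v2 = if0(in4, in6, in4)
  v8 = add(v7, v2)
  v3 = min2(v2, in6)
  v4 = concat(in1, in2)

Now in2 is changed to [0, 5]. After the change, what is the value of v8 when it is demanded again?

Demanding v8 again yields -4.

First demand of the output computes:
  v2 = if0(in4=-9 -> else branch in4) = -9
  v7 = suml([-5, 0, 7, -2]) = 0
  v8 = add(0, -9) = -9

After the edit, cleaning proceeds:
  v7: a read changed (in2 [-5, 0, 7, -2]->[0, 5]) — executes, giving 5.
  v8: a read changed (v7 0->5) — executes, giving -4.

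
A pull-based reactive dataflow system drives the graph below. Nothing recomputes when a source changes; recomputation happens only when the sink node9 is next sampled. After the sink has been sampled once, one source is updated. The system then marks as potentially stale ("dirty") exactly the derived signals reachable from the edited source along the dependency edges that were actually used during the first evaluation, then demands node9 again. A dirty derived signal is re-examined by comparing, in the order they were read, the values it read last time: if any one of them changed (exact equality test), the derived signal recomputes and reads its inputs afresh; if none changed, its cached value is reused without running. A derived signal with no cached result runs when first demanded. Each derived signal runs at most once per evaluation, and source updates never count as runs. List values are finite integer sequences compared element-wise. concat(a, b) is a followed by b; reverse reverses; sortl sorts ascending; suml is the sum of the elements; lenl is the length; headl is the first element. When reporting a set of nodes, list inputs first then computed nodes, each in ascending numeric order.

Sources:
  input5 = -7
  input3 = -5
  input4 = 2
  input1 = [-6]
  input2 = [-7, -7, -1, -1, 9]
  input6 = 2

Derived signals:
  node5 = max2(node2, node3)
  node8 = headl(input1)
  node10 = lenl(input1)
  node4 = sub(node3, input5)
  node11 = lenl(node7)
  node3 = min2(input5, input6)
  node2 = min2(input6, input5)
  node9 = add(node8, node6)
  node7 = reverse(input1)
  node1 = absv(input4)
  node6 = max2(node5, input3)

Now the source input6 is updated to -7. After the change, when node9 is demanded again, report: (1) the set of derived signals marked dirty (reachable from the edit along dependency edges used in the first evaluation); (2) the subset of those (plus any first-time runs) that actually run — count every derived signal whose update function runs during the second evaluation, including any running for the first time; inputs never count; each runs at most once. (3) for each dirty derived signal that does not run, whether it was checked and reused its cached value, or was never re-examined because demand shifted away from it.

Marked dirty: node2, node3, node5, node6, node9.
Derived signals that run: node2, node3 — 2 in total.
Checked but reused from cache: node5, node6, node9.
Key observation: the cutoff stops propagation at node5 — its inputs' values are unchanged, so it reuses its cache.

First evaluation (everything demanded from the output):
  node2 = min2(2, -7) = -7
  node3 = min2(-7, 2) = -7
  node5 = max2(-7, -7) = -7
  node6 = max2(-7, -5) = -5
  node8 = headl([-6]) = -6
  node9 = add(-6, -5) = -11

Propagation after the edit:
  node2: runs — input6 2->-7; result -7 (same value as before).
  node3: runs — input6 2->-7; result -7 (same value as before).
  node5: checked — values it read are unchanged (node2 unchanged, node3 unchanged); reused cached -7 without running.
  node6: checked — values it read are unchanged (node5 unchanged, input3 unchanged); reused cached -5 without running.
  node9: checked — values it read are unchanged (node8 unchanged, node6 unchanged); reused cached -11 without running.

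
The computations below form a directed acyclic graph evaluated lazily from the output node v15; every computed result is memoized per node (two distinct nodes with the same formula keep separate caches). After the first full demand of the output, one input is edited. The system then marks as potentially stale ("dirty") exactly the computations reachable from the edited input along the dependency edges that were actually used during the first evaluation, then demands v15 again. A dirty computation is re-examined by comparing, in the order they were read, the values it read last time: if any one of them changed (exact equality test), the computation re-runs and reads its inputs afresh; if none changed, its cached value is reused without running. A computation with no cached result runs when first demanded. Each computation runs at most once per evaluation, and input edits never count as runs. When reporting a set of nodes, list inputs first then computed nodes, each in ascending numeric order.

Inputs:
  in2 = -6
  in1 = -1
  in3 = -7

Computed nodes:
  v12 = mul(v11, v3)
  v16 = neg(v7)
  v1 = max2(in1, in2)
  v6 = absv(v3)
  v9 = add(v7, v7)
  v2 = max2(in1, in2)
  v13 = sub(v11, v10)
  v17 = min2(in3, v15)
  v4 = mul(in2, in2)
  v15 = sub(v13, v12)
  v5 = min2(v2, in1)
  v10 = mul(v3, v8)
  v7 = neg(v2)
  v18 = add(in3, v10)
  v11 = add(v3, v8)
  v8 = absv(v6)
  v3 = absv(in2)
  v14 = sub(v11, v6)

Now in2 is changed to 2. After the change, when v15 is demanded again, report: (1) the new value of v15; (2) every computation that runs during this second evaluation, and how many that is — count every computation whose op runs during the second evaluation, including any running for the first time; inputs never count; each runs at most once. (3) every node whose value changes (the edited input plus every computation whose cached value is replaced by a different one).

Demanding v15 again yields -8.
8 computations run: v3, v6, v8, v10, v11, v12, v13, v15.
The nodes whose values change: in2, v3, v6, v8, v10, v11, v12, v13, v15.

First demand of the output computes:
  v3 = absv(-6) = 6
  v6 = absv(6) = 6
  v8 = absv(6) = 6
  v10 = mul(6, 6) = 36
  v11 = add(6, 6) = 12
  v12 = mul(12, 6) = 72
  v13 = sub(12, 36) = -24
  v15 = sub(-24, 72) = -96

After the edit, cleaning proceeds:
  v3: a read changed (in2 -6->2) — executes, giving 2.
  v6: a read changed (v3 6->2) — executes, giving 2.
  v8: a read changed (v6 6->2) — executes, giving 2.
  v10: a read changed (v3 6->2; v8 6->2) — executes, giving 4.
  v11: a read changed (v3 6->2; v8 6->2) — executes, giving 4.
  v12: a read changed (v11 12->4; v3 6->2) — executes, giving 8.
  v13: a read changed (v11 12->4; v10 36->4) — executes, giving 0.
  v15: a read changed (v13 -24->0; v12 72->8) — executes, giving -8.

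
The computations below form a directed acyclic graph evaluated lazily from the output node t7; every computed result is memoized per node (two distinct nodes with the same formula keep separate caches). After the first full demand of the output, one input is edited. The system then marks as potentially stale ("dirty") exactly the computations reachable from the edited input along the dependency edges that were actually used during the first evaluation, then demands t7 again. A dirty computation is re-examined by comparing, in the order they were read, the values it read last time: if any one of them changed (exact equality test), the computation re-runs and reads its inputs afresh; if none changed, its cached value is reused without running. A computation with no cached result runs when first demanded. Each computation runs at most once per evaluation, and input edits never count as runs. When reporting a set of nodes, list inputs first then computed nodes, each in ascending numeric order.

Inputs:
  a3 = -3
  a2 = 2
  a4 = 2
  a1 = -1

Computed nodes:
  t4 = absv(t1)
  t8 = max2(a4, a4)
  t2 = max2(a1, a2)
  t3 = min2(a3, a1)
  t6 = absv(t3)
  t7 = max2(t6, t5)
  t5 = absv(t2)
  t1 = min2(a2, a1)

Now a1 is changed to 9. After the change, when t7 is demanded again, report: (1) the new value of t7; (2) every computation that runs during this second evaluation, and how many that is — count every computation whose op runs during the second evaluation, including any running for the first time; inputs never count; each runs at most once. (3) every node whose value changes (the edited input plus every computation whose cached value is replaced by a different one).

Demanding t7 again yields 9.
4 computations run: t2, t3, t5, t7.
The nodes whose values change: a1, t2, t5, t7.
Note where the cutoff bites: t6 is checked, finds nothing changed, and keeps its cache.

First demand of the output computes:
  t2 = max2(-1, 2) = 2
  t3 = min2(-3, -1) = -3
  t5 = absv(2) = 2
  t6 = absv(-3) = 3
  t7 = max2(3, 2) = 3

After the edit, cleaning proceeds:
  t2: a read changed (a1 -1->9) — executes, giving 9.
  t3: a read changed (a1 -1->9) — executes, giving -3 — identical to its old value.
  t5: a read changed (t2 2->9) — executes, giving 9.
  t6: dirty, but its reads are unchanged (t3 unchanged); cached 3 stands.
  t7: a read changed (t5 2->9) — executes, giving 9.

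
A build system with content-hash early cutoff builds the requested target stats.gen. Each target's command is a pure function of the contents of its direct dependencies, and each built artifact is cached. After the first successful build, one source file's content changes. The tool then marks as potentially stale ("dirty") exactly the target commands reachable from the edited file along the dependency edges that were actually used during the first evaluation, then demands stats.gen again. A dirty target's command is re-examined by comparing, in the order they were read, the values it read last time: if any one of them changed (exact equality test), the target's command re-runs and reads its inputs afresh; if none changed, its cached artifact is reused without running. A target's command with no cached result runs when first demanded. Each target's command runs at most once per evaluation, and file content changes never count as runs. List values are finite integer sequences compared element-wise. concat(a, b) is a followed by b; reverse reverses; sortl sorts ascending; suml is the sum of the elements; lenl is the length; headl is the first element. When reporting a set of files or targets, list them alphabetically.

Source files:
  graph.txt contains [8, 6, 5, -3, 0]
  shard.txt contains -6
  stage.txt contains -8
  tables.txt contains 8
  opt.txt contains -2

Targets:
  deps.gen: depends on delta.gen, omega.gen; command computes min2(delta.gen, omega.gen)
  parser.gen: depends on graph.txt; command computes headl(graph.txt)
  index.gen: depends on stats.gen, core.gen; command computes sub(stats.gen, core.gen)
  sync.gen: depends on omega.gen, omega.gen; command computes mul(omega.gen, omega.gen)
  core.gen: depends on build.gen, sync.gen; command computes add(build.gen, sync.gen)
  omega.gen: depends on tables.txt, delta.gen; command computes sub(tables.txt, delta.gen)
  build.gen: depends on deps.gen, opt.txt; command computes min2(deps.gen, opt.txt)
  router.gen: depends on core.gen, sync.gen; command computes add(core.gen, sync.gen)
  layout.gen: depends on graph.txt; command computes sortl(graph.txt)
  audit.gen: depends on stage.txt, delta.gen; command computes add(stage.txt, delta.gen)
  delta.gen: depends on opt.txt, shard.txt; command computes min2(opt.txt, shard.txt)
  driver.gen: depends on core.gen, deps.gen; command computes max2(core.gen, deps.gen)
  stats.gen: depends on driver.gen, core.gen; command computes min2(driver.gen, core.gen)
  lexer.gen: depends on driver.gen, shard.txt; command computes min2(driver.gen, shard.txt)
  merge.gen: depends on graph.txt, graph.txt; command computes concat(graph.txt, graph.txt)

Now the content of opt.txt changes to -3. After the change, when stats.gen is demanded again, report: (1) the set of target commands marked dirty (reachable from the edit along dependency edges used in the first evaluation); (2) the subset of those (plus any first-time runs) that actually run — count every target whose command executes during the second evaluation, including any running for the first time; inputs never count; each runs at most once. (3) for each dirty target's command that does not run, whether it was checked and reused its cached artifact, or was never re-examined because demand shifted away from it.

Marked dirty: build.gen, core.gen, delta.gen, deps.gen, driver.gen, omega.gen, stats.gen, sync.gen.
Target commands that run: build.gen, delta.gen — 2 in total.
Checked but reused from cache: core.gen, deps.gen, driver.gen, omega.gen, stats.gen, sync.gen.
Key observation: the cutoff stops propagation at omega.gen — its inputs' values are unchanged, so it reuses its cache.

First evaluation (everything demanded from the output):
  delta.gen = min2(-2, -6) = -6
  omega.gen = sub(8, -6) = 14
  deps.gen = min2(-6, 14) = -6
  build.gen = min2(-6, -2) = -6
  sync.gen = mul(14, 14) = 196
  core.gen = add(-6, 196) = 190
  driver.gen = max2(190, -6) = 190
  stats.gen = min2(190, 190) = 190

Propagation after the edit:
  delta.gen: runs — opt.txt -2->-3; result -6 (same value as before).
  omega.gen: checked — values it read are unchanged (tables.txt unchanged, delta.gen unchanged); reused cached 14 without running.
  deps.gen: checked — values it read are unchanged (delta.gen unchanged, omega.gen unchanged); reused cached -6 without running.
  build.gen: runs — opt.txt -2->-3; result -6 (same value as before).
  sync.gen: checked — values it read are unchanged (omega.gen unchanged, omega.gen unchanged); reused cached 196 without running.
  core.gen: checked — values it read are unchanged (build.gen unchanged, sync.gen unchanged); reused cached 190 without running.
  driver.gen: checked — values it read are unchanged (core.gen unchanged, deps.gen unchanged); reused cached 190 without running.
  stats.gen: checked — values it read are unchanged (driver.gen unchanged, core.gen unchanged); reused cached 190 without running.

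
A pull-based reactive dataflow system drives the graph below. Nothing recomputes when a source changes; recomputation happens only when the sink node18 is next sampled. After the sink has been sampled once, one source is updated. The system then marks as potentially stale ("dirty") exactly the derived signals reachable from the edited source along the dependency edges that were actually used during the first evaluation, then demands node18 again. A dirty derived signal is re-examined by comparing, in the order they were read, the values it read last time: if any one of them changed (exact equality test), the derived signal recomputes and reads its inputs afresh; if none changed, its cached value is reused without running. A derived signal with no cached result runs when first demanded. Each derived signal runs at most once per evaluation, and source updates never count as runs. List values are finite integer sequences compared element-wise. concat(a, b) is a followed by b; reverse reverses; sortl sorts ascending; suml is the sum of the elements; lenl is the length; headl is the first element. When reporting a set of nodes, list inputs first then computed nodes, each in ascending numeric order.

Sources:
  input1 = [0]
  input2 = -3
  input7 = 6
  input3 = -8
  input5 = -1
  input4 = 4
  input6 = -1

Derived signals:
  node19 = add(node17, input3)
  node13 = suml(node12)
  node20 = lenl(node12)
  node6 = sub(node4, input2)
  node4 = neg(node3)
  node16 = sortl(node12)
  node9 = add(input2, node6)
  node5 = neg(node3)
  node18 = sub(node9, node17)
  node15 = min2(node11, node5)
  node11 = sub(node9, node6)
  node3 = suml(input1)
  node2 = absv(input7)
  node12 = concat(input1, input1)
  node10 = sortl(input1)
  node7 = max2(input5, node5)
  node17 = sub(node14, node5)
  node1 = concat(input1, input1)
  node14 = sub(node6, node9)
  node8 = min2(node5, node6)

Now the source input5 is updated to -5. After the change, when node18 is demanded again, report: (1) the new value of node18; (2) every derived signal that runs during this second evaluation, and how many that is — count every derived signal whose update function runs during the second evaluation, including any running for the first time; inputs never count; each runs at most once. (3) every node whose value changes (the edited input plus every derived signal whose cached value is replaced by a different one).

First evaluation (everything demanded from the output):
  node3 = suml([0]) = 0
  node4 = neg(0) = 0
  node5 = neg(0) = 0
  node6 = sub(0, -3) = 3
  node9 = add(-3, 3) = 0
  node14 = sub(3, 0) = 3
  node17 = sub(3, 0) = 3
  node18 = sub(0, 3) = -3

Propagation after the edit:
  input5 feeds no computation that the output demands — nothing is marked dirty and nothing runs.

Key observation: input5 is never demanded by the output, so the edit triggers no recomputation at all.

New value of node18: -3.
Derived signals that run: none — 0 in total.
Values that change: input5.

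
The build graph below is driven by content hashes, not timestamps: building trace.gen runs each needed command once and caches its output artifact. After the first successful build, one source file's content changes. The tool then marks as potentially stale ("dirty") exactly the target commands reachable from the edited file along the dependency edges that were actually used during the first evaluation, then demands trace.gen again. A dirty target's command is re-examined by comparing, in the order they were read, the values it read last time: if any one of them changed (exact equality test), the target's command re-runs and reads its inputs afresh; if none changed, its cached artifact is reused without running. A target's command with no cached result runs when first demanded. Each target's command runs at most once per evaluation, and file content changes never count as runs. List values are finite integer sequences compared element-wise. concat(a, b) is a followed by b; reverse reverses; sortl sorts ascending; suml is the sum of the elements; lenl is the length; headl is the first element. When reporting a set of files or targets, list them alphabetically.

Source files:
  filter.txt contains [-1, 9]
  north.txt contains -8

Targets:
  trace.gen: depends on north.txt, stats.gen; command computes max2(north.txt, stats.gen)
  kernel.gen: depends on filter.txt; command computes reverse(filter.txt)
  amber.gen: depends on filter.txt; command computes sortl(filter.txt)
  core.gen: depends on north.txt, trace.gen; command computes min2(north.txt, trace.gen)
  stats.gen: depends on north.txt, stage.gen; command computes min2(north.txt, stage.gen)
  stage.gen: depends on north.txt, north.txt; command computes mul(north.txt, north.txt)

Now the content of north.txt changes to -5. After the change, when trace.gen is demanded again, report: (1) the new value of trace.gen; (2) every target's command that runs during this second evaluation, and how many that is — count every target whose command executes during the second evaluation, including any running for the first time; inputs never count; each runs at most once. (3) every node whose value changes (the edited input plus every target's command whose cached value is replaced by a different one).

trace.gen now evaluates to -5.
Run set: stage.gen, stats.gen, trace.gen (3 run).
Changed values: north.txt, stage.gen, stats.gen, trace.gen.

Initial pass — values computed on the first demand:
  stage.gen = mul(-8, -8) = 64
  stats.gen = min2(-8, 64) = -8
  trace.gen = max2(-8, -8) = -8

Second demand — change propagation:
  stage.gen: re-runs because north.txt -8->-5; north.txt -8->-5; new result 25.
  stats.gen: re-runs because north.txt -8->-5; stage.gen 64->25; new result -5.
  trace.gen: re-runs because north.txt -8->-5; stats.gen -8->-5; new result -5.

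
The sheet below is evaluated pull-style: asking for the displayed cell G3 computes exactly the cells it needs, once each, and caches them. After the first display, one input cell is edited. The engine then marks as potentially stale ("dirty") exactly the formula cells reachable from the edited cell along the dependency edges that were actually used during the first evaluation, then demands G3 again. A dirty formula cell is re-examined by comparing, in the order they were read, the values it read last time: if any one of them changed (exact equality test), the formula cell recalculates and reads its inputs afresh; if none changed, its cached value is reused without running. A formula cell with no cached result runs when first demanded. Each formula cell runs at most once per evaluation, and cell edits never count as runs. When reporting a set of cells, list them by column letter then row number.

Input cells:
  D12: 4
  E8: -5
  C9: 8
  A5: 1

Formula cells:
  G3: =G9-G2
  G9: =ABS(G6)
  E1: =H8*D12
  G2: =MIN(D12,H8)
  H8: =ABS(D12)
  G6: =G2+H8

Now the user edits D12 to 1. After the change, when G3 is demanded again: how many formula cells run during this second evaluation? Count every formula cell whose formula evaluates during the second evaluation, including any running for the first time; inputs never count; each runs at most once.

First demand of the output computes:
  H8 = ABS(4) = 4
  G2 = MIN(4, 4) = 4
  G6 = 4 + 4 = 8
  G9 = ABS(8) = 8
  G3 = 8 - 4 = 4

After the edit, cleaning proceeds:
  H8: a read changed (D12 4->1) — executes, giving 1.
  G2: a read changed (D12 4->1; H8 4->1) — executes, giving 1.
  G6: a read changed (G2 4->1; H8 4->1) — executes, giving 2.
  G9: a read changed (G6 8->2) — executes, giving 2.
  G3: a read changed (G9 8->2; G2 4->1) — executes, giving 1.

5 formula cells run: G2, G3, G6, G9, H8.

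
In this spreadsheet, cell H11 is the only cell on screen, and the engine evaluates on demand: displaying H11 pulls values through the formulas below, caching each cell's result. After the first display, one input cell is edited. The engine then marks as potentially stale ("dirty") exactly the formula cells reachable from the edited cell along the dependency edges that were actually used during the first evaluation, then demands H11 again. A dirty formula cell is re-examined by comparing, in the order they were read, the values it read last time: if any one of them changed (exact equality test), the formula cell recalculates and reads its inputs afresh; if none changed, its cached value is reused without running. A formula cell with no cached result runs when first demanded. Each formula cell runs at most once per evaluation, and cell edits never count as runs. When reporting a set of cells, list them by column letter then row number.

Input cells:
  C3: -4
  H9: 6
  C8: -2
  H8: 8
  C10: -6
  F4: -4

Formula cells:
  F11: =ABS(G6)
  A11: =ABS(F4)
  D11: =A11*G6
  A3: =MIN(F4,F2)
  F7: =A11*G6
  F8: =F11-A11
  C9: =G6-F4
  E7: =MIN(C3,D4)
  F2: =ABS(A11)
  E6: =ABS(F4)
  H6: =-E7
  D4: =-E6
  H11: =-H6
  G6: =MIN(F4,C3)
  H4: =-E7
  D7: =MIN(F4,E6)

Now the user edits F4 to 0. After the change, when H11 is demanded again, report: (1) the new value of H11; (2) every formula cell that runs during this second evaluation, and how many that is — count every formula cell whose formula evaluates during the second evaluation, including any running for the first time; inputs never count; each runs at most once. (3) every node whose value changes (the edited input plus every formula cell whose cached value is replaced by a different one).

H11 now evaluates to -4.
Run set: D4, E6, E7 (3 run).
Changed values: D4, E6, F4.
The important point: E7 recomputes to an identical value, and the output ends up unchanged.

Initial pass — values computed on the first demand:
  E6 = ABS(-4) = 4
  D4 = -(4) = -4
  E7 = MIN(-4, -4) = -4
  H6 = -(-4) = 4
  H11 = -(4) = -4

Second demand — change propagation:
  E6: re-runs because F4 -4->0; new result 0.
  D4: re-runs because E6 4->0; new result 0.
  E7: re-runs because D4 -4->0; new result -4 (unchanged).
  H6: re-examined; everything it read last time is the same (E7 unchanged) — cache 4 kept, no run.
  H11: re-examined; everything it read last time is the same (H6 unchanged) — cache -4 kept, no run.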